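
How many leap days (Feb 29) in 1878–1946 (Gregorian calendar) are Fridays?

Leap years in 1878–1946: 16 of them.
Feb 29 weekday advances by 5 (mod 7) from one leap year to the next four years later (or differs when a century non-leap intervenes).
Leap-day weekdays: 1880:Sun 1884:Fri✓ 1888:Wed 1892:Mon 1896:Sat 1904:Mon 1908:Sat 1912:Thu 1916:Tue 1920:Sun 1924:Fri✓ 1928:Wed 1932:Mon 1936:Sat 1940:Thu 1944:Tue
Friday: 1884, 1924 → 2.

2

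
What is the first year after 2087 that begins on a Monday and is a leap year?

Jan 1 advances by 2 weekdays after a leap year and by 1 after a common year.
2087: Jan 1 is Wednesday.
2088: Thursday (leap)
2089: Saturday
2090: Sunday
2091: Monday
2092: Tuesday (leap)
2093: Thursday
2094: Friday
2095: Saturday
2096: Sunday (leap)
2097: Tuesday
2098: Wednesday
2099: Thursday
2100: Friday
2101: Saturday
2102: Sunday
2103: Monday
2104: Tuesday (leap)
2105: Thursday
2106: Friday
2107: Saturday
2108: Sunday (leap)
2109: Tuesday
2110: Wednesday
2111: Thursday
2112: Friday (leap)
2113: Sunday
2114: Monday
2115: Tuesday
2116: Wednesday (leap)
2117: Friday
2118: Saturday
2119: Sunday
2120: Monday (leap)
2120 begins on a Monday and is a leap year.

2120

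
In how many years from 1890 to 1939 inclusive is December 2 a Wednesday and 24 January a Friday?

Check each year's weekday for December 2 and 24 January:
  1890: Tue/Fri  1891: Wed/Sat  1892: Fri/Sun  1893: Sat/Tue  1894: Sun/Wed  1895: Mon/Thu  1896: Wed/Fri ✓  1897: Thu/Sun  1898: Fri/Mon  1899: Sat/Tue  1900: Sun/Wed  1901: Mon/Thu  1902: Tue/Fri  1903: Wed/Sat  …(22 more)…  1926: Thu/Sun  1927: Fri/Mon  1928: Sun/Tue  1929: Mon/Thu  1930: Tue/Fri  1931: Wed/Sat  1932: Fri/Sun  1933: Sat/Tue  1934: Sun/Wed  1935: Mon/Thu  1936: Wed/Fri ✓  1937: Thu/Sun  1938: Fri/Mon  1939: Sat/Tue
Both conditions hold in: 1896, 1908, 1936 — 3.

3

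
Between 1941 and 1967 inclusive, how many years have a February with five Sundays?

February has 28 days (29 in leap years); it has five Sundays when Sunday falls among the first (month-length − 28) days — i.e. when February 1 is Sunday in a leap year (never in a common year).
February 1 by year: 1941:Sat 1942:Sun 1943:Mon 1944:Tue 1945:Thu 1946:Fri 1947:Sat 1948:Sun✓ 1949:Tue 1950:Wed 1951:Thu 1952:Fri 1953:Sun 1954:Mon 1955:Tue 1956:Wed 1957:Fri 1958:Sat 1959:Sun 1960:Mon 1961:Wed 1962:Thu 1963:Fri 1964:Sat 1965:Mon 1966:Tue 1967:Wed
Years with five Sundays: 1948 → 1.

1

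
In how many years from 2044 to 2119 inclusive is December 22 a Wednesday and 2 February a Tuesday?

Check each year's weekday for December 22 and 2 February:
  2044: Thu/Tue  2045: Fri/Thu  2046: Sat/Fri  2047: Sun/Sat  2048: Tue/Sun  2049: Wed/Tue ✓  2050: Thu/Wed  2051: Fri/Thu  2052: Sun/Fri  2053: Mon/Sun  2054: Tue/Mon  2055: Wed/Tue ✓  2056: Fri/Wed  2057: Sat/Fri  …(48 more)…  2106: Wed/Tue ✓  2107: Thu/Wed  2108: Sat/Thu  2109: Sun/Sat  2110: Mon/Sun  2111: Tue/Mon  2112: Thu/Tue  2113: Fri/Thu  2114: Sat/Fri  2115: Sun/Sat  2116: Tue/Sun  2117: Wed/Tue ✓  2118: Thu/Wed  2119: Fri/Thu
Both conditions hold in: 2049, 2055, 2066, 2077, 2083, 2094, 2100, 2106, 2117 — 9.

9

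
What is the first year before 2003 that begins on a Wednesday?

1997

Jan 1 advances by 2 weekdays after a leap year and by 1 after a common year.
2003: Jan 1 is Wednesday.
2002: Tuesday
2001: Monday
2000: Saturday (leap)
1999: Friday
1998: Thursday
1997: Wednesday
1997 begins on a Wednesday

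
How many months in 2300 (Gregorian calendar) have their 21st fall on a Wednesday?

Check the 21st of each month of 2300: Jan 21: Sun, Feb 21: Wed, Mar 21: Wed, Apr 21: Sat, May 21: Mon, Jun 21: Thu, Jul 21: Sat, Aug 21: Tue, Sep 21: Fri, Oct 21: Sun, Nov 21: Wed, Dec 21: Fri.
Wednesday occurs in February, March, November — 3 months.

3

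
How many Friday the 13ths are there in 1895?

Check the 13th of each month of 1895: Jan 13: Sun, Feb 13: Wed, Mar 13: Wed, Apr 13: Sat, May 13: Mon, Jun 13: Thu, Jul 13: Sat, Aug 13: Tue, Sep 13: Fri, Oct 13: Sun, Nov 13: Wed, Dec 13: Fri.
Friday occurs in September, December — 2 months.

2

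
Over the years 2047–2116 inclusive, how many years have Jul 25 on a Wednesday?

10

Track Jul 25's weekday year by year (advancing +1, or +2 across a Feb 29):
  2047: Thu  2048: Sat (+2)  2049: Sun (+1)  2050: Mon (+1)  2051: Tue (+1)
  2052: Thu (+2)  2053: Fri (+1)  2054: Sat (+1)  2055: Sun (+1)  2056: Tue (+2)
  2057: Wed (+1) ✓  2058: Thu (+1)  2059: Fri (+1)  2060: Sun (+2)  … (42 more years) …
  2103: Wed (+1) ✓  2104: Fri (+2)  2105: Sat (+1)  2106: Sun (+1)  2107: Mon (+1)
  2108: Wed (+2) ✓  2109: Thu (+1)  2110: Fri (+1)  2111: Sat (+1)  2112: Mon (+2)
  2113: Tue (+1)  2114: Wed (+1) ✓  2115: Thu (+1)  2116: Sat (+2)
Wednesday years: 2057, 2063, 2068, 2074, 2085, 2091, 2096, 2103, 2108, 2114 — 10 in total.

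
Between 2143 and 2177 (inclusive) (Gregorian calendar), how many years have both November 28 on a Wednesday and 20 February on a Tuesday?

Check each year's weekday for November 28 and 20 February:
  2143: Thu/Wed  2144: Sat/Thu  2145: Sun/Sat  2146: Mon/Sun  2147: Tue/Mon  2148: Thu/Tue  2149: Fri/Thu  2150: Sat/Fri  2151: Sun/Sat  2152: Tue/Sun  2153: Wed/Tue ✓  2154: Thu/Wed  2155: Fri/Thu  2156: Sun/Fri  …(7 more)…  2164: Wed/Mon  2165: Thu/Wed  2166: Fri/Thu  2167: Sat/Fri  2168: Mon/Sat  2169: Tue/Mon  2170: Wed/Tue ✓  2171: Thu/Wed  2172: Sat/Thu  2173: Sun/Sat  2174: Mon/Sun  2175: Tue/Mon  2176: Thu/Tue  2177: Fri/Thu
Both conditions hold in: 2153, 2159, 2170 — 3.

3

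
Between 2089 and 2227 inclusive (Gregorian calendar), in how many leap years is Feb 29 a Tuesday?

Leap years in 2089–2227: 32 of them.
Feb 29 weekday advances by 5 (mod 7) from one leap year to the next four years later (or differs when a century non-leap intervenes).
Leap-day weekdays: 2092:Fri 2096:Wed 2104:Fri 2108:Wed 2112:Mon 2116:Sat 2120:Thu 2124:Tue✓ 2128:Sun 2132:Fri 2136:Wed 2140:Mon 2144:Sat …(6 more)… 2172:Sat 2176:Thu 2180:Tue✓ 2184:Sun 2188:Fri 2192:Wed 2196:Mon 2204:Wed 2208:Mon 2212:Sat 2216:Thu 2220:Tue✓ 2224:Sun
Tuesday: 2124, 2152, 2180, 2220 → 4.

4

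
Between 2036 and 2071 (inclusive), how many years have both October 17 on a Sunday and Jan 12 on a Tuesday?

Check each year's weekday for October 17 and Jan 12:
  2036: Fri/Sat  2037: Sat/Mon  2038: Sun/Tue ✓  2039: Mon/Wed  2040: Wed/Thu  2041: Thu/Sat  2042: Fri/Sun  2043: Sat/Mon  2044: Mon/Tue  2045: Tue/Thu  2046: Wed/Fri  2047: Thu/Sat  2048: Sat/Sun  2049: Sun/Tue ✓  …(8 more)…  2058: Thu/Sat  2059: Fri/Sun  2060: Sun/Mon  2061: Mon/Wed  2062: Tue/Thu  2063: Wed/Fri  2064: Fri/Sat  2065: Sat/Mon  2066: Sun/Tue ✓  2067: Mon/Wed  2068: Wed/Thu  2069: Thu/Sat  2070: Fri/Sun  2071: Sat/Mon
Both conditions hold in: 2038, 2049, 2055, 2066 — 4.

4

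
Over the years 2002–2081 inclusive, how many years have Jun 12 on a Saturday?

11

Track Jun 12's weekday year by year (advancing +1, or +2 across a Feb 29):
  2002: Wed  2003: Thu (+1)  2004: Sat (+2) ✓  2005: Sun (+1)  2006: Mon (+1)
  2007: Tue (+1)  2008: Thu (+2)  2009: Fri (+1)  2010: Sat (+1) ✓  2011: Sun (+1)
  2012: Tue (+2)  2013: Wed (+1)  2014: Thu (+1)  2015: Fri (+1)  … (52 more years) …
  2068: Tue (+2)  2069: Wed (+1)  2070: Thu (+1)  2071: Fri (+1)  2072: Sun (+2)
  2073: Mon (+1)  2074: Tue (+1)  2075: Wed (+1)  2076: Fri (+2)  2077: Sat (+1) ✓
  2078: Sun (+1)  2079: Mon (+1)  2080: Wed (+2)  2081: Thu (+1)
Saturday years: 2004, 2010, 2021, 2027, 2032, 2038, 2049, 2055, 2060, 2066, 2077 — 11 in total.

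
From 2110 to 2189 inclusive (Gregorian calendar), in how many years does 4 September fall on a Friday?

12

Track 4 September's weekday year by year (advancing +1, or +2 across a Feb 29):
  2110: Thu  2111: Fri (+1) ✓  2112: Sun (+2)  2113: Mon (+1)  2114: Tue (+1)
  2115: Wed (+1)  2116: Fri (+2) ✓  2117: Sat (+1)  2118: Sun (+1)  2119: Mon (+1)
  2120: Wed (+2)  2121: Thu (+1)  2122: Fri (+1) ✓  2123: Sat (+1)  … (52 more years) …
  2176: Wed (+2)  2177: Thu (+1)  2178: Fri (+1) ✓  2179: Sat (+1)  2180: Mon (+2)
  2181: Tue (+1)  2182: Wed (+1)  2183: Thu (+1)  2184: Sat (+2)  2185: Sun (+1)
  2186: Mon (+1)  2187: Tue (+1)  2188: Thu (+2)  2189: Fri (+1) ✓
Friday years: 2111, 2116, 2122, 2133, 2139, 2144, 2150, 2161, 2167, 2172, 2178, 2189 — 12 in total.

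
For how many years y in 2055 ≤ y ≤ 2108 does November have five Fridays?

November has 30 days; it has five Fridays when Friday falls among the first (month-length − 28) days — i.e. when November 1 is one of Friday/Thursday.
November 1 by year: 2055:Mon 2056:Wed 2057:Thu✓ 2058:Fri✓ 2059:Sat 2060:Mon 2061:Tue 2062:Wed 2063:Thu✓ 2064:Sat 2065:Sun 2066:Mon 2067:Tue 2068:Thu✓ 2069:Fri✓ …(24 more)… 2094:Mon 2095:Tue 2096:Thu✓ 2097:Fri✓ 2098:Sat 2099:Sun 2100:Mon 2101:Tue 2102:Wed 2103:Thu✓ 2104:Sat 2105:Sun 2106:Mon 2107:Tue 2108:Thu✓
Years with five Fridays: 2057, 2058, 2063, 2068, 2069, 2074, 2075, 2080, 2085, 2086, 2091, 2096, 2097, 2103, 2108 → 15.

15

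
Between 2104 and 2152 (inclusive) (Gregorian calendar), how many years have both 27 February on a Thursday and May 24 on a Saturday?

Check each year's weekday for 27 February and May 24:
  2104: Wed/Sat  2105: Fri/Sun  2106: Sat/Mon  2107: Sun/Tue  2108: Mon/Thu  2109: Wed/Fri  2110: Thu/Sat ✓  2111: Fri/Sun  2112: Sat/Tue  2113: Mon/Wed  2114: Tue/Thu  2115: Wed/Fri  2116: Thu/Sun  2117: Sat/Mon  …(21 more)…  2139: Fri/Sun  2140: Sat/Tue  2141: Mon/Wed  2142: Tue/Thu  2143: Wed/Fri  2144: Thu/Sun  2145: Sat/Mon  2146: Sun/Tue  2147: Mon/Wed  2148: Tue/Fri  2149: Thu/Sat ✓  2150: Fri/Sun  2151: Sat/Mon  2152: Sun/Wed
Both conditions hold in: 2110, 2121, 2127, 2138, 2149 — 5.

5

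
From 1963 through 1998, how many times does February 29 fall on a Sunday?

Leap years in 1963–1998: 9 of them.
Feb 29 weekday advances by 5 (mod 7) from one leap year to the next four years later (or differs when a century non-leap intervenes).
Leap-day weekdays: 1964:Sat 1968:Thu 1972:Tue 1976:Sun✓ 1980:Fri 1984:Wed 1988:Mon 1992:Sat 1996:Thu
Sunday: 1976 → 1.

1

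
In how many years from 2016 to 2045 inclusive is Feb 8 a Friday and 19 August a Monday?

Check each year's weekday for Feb 8 and 19 August:
  2016: Mon/Fri  2017: Wed/Sat  2018: Thu/Sun  2019: Fri/Mon ✓  2020: Sat/Wed  2021: Mon/Thu  2022: Tue/Fri  2023: Wed/Sat  2024: Thu/Mon  2025: Sat/Tue  2026: Sun/Wed  2027: Mon/Thu  2028: Tue/Sat  2029: Thu/Sun  2030: Fri/Mon ✓  2031: Sat/Tue  2032: Sun/Thu  2033: Tue/Fri  2034: Wed/Sat  2035: Thu/Sun  2036: Fri/Tue  2037: Sun/Wed  2038: Mon/Thu  2039: Tue/Fri  2040: Wed/Sun  2041: Fri/Mon ✓  2042: Sat/Tue  2043: Sun/Wed  2044: Mon/Fri  2045: Wed/Sat
Both conditions hold in: 2019, 2030, 2041 — 3.

3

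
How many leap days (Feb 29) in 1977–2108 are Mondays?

Leap years in 1977–2108: 32 of them.
Feb 29 weekday advances by 5 (mod 7) from one leap year to the next four years later (or differs when a century non-leap intervenes).
Leap-day weekdays: 1980:Fri 1984:Wed 1988:Mon✓ 1992:Sat 1996:Thu 2000:Tue 2004:Sun 2008:Fri 2012:Wed 2016:Mon✓ 2020:Sat 2024:Thu 2028:Tue …(6 more)… 2056:Tue 2060:Sun 2064:Fri 2068:Wed 2072:Mon✓ 2076:Sat 2080:Thu 2084:Tue 2088:Sun 2092:Fri 2096:Wed 2104:Fri 2108:Wed
Monday: 1988, 2016, 2044, 2072 → 4.

4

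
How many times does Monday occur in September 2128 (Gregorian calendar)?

4

September 2128 has 30 days and begins on Wednesday.
The first Monday is September 6.
Mondays fall on 6, 13, 20, 27 — that's 4.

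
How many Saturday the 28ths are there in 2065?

3

Check the 28th of each month of 2065: Jan 28: Wed, Feb 28: Sat, Mar 28: Sat, Apr 28: Tue, May 28: Thu, Jun 28: Sun, Jul 28: Tue, Aug 28: Fri, Sep 28: Mon, Oct 28: Wed, Nov 28: Sat, Dec 28: Mon.
Saturday occurs in February, March, November — 3 months.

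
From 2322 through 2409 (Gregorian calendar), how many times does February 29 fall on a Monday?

3

Leap years in 2322–2409: 22 of them.
Feb 29 weekday advances by 5 (mod 7) from one leap year to the next four years later (or differs when a century non-leap intervenes).
Leap-day weekdays: 2324:Fri 2328:Wed 2332:Mon✓ 2336:Sat 2340:Thu 2344:Tue 2348:Sun 2352:Fri 2356:Wed 2360:Mon✓ 2364:Sat 2368:Thu 2372:Tue 2376:Sun 2380:Fri 2384:Wed 2388:Mon✓ 2392:Sat 2396:Thu 2400:Tue 2404:Sun 2408:Fri
Monday: 2332, 2360, 2388 → 3.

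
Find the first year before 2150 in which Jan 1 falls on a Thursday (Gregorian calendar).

2139

Jan 1 advances by 2 weekdays after a leap year and by 1 after a common year.
2150: Jan 1 is Thursday.
2149: Wednesday
2148: Monday (leap)
2147: Sunday
2146: Saturday
2145: Friday
2144: Wednesday (leap)
2143: Tuesday
2142: Monday
2141: Sunday
2140: Friday (leap)
2139: Thursday
2139 begins on a Thursday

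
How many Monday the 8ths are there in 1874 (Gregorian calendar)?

1

Check the 8th of each month of 1874: Jan 8: Thu, Feb 8: Sun, Mar 8: Sun, Apr 8: Wed, May 8: Fri, Jun 8: Mon, Jul 8: Wed, Aug 8: Sat, Sep 8: Tue, Oct 8: Thu, Nov 8: Sun, Dec 8: Tue.
Monday occurs in June — 1 month.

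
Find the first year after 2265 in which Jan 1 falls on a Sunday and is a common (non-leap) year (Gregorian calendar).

2271

Jan 1 advances by 2 weekdays after a leap year and by 1 after a common year.
2265: Jan 1 is Sunday.
2266: Monday
2267: Tuesday
2268: Wednesday (leap)
2269: Friday
2270: Saturday
2271: Sunday
2271 begins on a Sunday and is a common year.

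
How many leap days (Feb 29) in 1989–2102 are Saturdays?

Leap years in 1989–2102: 27 of them.
Feb 29 weekday advances by 5 (mod 7) from one leap year to the next four years later (or differs when a century non-leap intervenes).
Leap-day weekdays: 1992:Sat✓ 1996:Thu 2000:Tue 2004:Sun 2008:Fri 2012:Wed 2016:Mon 2020:Sat✓ 2024:Thu 2028:Tue 2032:Sun 2036:Fri 2040:Wed 2044:Mon 2048:Sat✓ 2052:Thu 2056:Tue 2060:Sun 2064:Fri 2068:Wed 2072:Mon 2076:Sat✓ 2080:Thu 2084:Tue 2088:Sun 2092:Fri 2096:Wed
Saturday: 1992, 2020, 2048, 2076 → 4.

4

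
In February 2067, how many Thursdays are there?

February 2067 has 28 days and begins on Tuesday.
The first Thursday is February 3.
Thursdays fall on 3, 10, 17, 24 — that's 4.

4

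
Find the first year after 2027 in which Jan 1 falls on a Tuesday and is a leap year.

Jan 1 advances by 2 weekdays after a leap year and by 1 after a common year.
2027: Jan 1 is Friday.
2028: Saturday (leap)
2029: Monday
2030: Tuesday
2031: Wednesday
2032: Thursday (leap)
2033: Saturday
2034: Sunday
2035: Monday
2036: Tuesday (leap)
2036 begins on a Tuesday and is a leap year.

2036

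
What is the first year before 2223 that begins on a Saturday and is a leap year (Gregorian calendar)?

Jan 1 advances by 2 weekdays after a leap year and by 1 after a common year.
2223: Jan 1 is Wednesday.
2222: Tuesday
2221: Monday
2220: Saturday (leap)
2220 begins on a Saturday and is a leap year.

2220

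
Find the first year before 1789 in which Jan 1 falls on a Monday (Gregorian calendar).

Jan 1 advances by 2 weekdays after a leap year and by 1 after a common year.
1789: Jan 1 is Thursday.
1788: Tuesday (leap)
1787: Monday
1787 begins on a Monday

1787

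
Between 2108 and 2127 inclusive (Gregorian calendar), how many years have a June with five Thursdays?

June has 30 days; it has five Thursdays when Thursday falls among the first (month-length − 28) days — i.e. when June 1 is one of Thursday/Wednesday.
June 1 by year: 2108:Fri 2109:Sat 2110:Sun 2111:Mon 2112:Wed✓ 2113:Thu✓ 2114:Fri 2115:Sat 2116:Mon 2117:Tue 2118:Wed✓ 2119:Thu✓ 2120:Sat 2121:Sun 2122:Mon 2123:Tue 2124:Thu✓ 2125:Fri 2126:Sat 2127:Sun
Years with five Thursdays: 2112, 2113, 2118, 2119, 2124 → 5.

5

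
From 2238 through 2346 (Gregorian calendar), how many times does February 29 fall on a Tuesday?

Leap years in 2238–2346: 26 of them.
Feb 29 weekday advances by 5 (mod 7) from one leap year to the next four years later (or differs when a century non-leap intervenes).
Leap-day weekdays: 2240:Sat 2244:Thu 2248:Tue✓ 2252:Sun 2256:Fri 2260:Wed 2264:Mon 2268:Sat 2272:Thu 2276:Tue✓ 2280:Sun 2284:Fri 2288:Wed 2292:Mon 2296:Sat 2304:Mon 2308:Sat 2312:Thu 2316:Tue✓ 2320:Sun 2324:Fri 2328:Wed 2332:Mon 2336:Sat 2340:Thu 2344:Tue✓
Tuesday: 2248, 2276, 2316, 2344 → 4.

4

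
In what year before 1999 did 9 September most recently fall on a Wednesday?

1998

From one year to the next, a fixed date's weekday advances by 1, or by 2 when a Feb 29 lies between the two dates.
1999: September 9 is Thursday.
1998: Wednesday (−1)
9 September falls on a Wednesday in 1998.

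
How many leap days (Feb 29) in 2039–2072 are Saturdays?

Leap years in 2039–2072: 9 of them.
Feb 29 weekday advances by 5 (mod 7) from one leap year to the next four years later (or differs when a century non-leap intervenes).
Leap-day weekdays: 2040:Wed 2044:Mon 2048:Sat✓ 2052:Thu 2056:Tue 2060:Sun 2064:Fri 2068:Wed 2072:Mon
Saturday: 2048 → 1.

1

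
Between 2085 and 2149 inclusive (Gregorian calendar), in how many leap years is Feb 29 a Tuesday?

Leap years in 2085–2149: 15 of them.
Feb 29 weekday advances by 5 (mod 7) from one leap year to the next four years later (or differs when a century non-leap intervenes).
Leap-day weekdays: 2088:Sun 2092:Fri 2096:Wed 2104:Fri 2108:Wed 2112:Mon 2116:Sat 2120:Thu 2124:Tue✓ 2128:Sun 2132:Fri 2136:Wed 2140:Mon 2144:Sat 2148:Thu
Tuesday: 2124 → 1.

1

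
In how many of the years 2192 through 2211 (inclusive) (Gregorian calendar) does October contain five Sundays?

6

October has 31 days; it has five Sundays when Sunday falls among the first (month-length − 28) days — i.e. when October 1 is one of Sunday/Saturday/Friday.
October 1 by year: 2192:Mon 2193:Tue 2194:Wed 2195:Thu 2196:Sat✓ 2197:Sun✓ 2198:Mon 2199:Tue 2200:Wed 2201:Thu 2202:Fri✓ 2203:Sat✓ 2204:Mon 2205:Tue 2206:Wed 2207:Thu 2208:Sat✓ 2209:Sun✓ 2210:Mon 2211:Tue
Years with five Sundays: 2196, 2197, 2202, 2203, 2208, 2209 → 6.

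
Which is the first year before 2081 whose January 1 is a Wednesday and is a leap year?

2076

Jan 1 advances by 2 weekdays after a leap year and by 1 after a common year.
2081: Jan 1 is Wednesday.
2080: Monday (leap)
2079: Sunday
2078: Saturday
2077: Friday
2076: Wednesday (leap)
2076 begins on a Wednesday and is a leap year.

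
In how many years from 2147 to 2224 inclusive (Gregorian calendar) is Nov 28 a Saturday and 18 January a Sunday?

Check each year's weekday for Nov 28 and 18 January:
  2147: Tue/Wed  2148: Thu/Thu  2149: Fri/Sat  2150: Sat/Sun ✓  2151: Sun/Mon  2152: Tue/Tue  2153: Wed/Thu  2154: Thu/Fri  2155: Fri/Sat  2156: Sun/Sun  2157: Mon/Tue  2158: Tue/Wed  2159: Wed/Thu  2160: Fri/Fri  …(50 more)…  2211: Thu/Fri  2212: Sat/Sat  2213: Sun/Mon  2214: Mon/Tue  2215: Tue/Wed  2216: Thu/Thu  2217: Fri/Sat  2218: Sat/Sun ✓  2219: Sun/Mon  2220: Tue/Tue  2221: Wed/Thu  2222: Thu/Fri  2223: Fri/Sat  2224: Sun/Sun
Both conditions hold in: 2150, 2161, 2167, 2178, 2189, 2195, 2201, 2207, 2218 — 9.

9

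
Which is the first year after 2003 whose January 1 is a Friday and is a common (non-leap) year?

2010

Jan 1 advances by 2 weekdays after a leap year and by 1 after a common year.
2003: Jan 1 is Wednesday.
2004: Thursday (leap)
2005: Saturday
2006: Sunday
2007: Monday
2008: Tuesday (leap)
2009: Thursday
2010: Friday
2010 begins on a Friday and is a common year.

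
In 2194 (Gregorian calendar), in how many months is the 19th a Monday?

Check the 19th of each month of 2194: Jan 19: Sun, Feb 19: Wed, Mar 19: Wed, Apr 19: Sat, May 19: Mon, Jun 19: Thu, Jul 19: Sat, Aug 19: Tue, Sep 19: Fri, Oct 19: Sun, Nov 19: Wed, Dec 19: Fri.
Monday occurs in May — 1 month.

1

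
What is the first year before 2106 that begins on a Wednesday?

Jan 1 advances by 2 weekdays after a leap year and by 1 after a common year.
2106: Jan 1 is Friday.
2105: Thursday
2104: Tuesday (leap)
2103: Monday
2102: Sunday
2101: Saturday
2100: Friday
2099: Thursday
2098: Wednesday
2098 begins on a Wednesday

2098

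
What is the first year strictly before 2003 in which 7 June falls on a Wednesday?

From one year to the next, a fixed date's weekday advances by 1, or by 2 when a Feb 29 lies between the two dates.
2003: June 7 is Saturday.
2002: Friday (−1)
2001: Thursday (−1)
2000: Wednesday (−1)
7 June falls on a Wednesday in 2000.

2000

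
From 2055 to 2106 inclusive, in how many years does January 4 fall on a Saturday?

6

Track January 4's weekday year by year (advancing +1, or +2 across a Feb 29):
  2055: Mon  2056: Tue (+1)  2057: Thu (+2)  2058: Fri (+1)  2059: Sat (+1) ✓
  2060: Sun (+1)  2061: Tue (+2)  2062: Wed (+1)  2063: Thu (+1)  2064: Fri (+1)
  2065: Sun (+2)  2066: Mon (+1)  2067: Tue (+1)  2068: Wed (+1)  … (24 more years) …
  2093: Sun (+2)  2094: Mon (+1)  2095: Tue (+1)  2096: Wed (+1)  2097: Fri (+2)
  2098: Sat (+1) ✓  2099: Sun (+1)  2100: Mon (+1)  2101: Tue (+1)  2102: Wed (+1)
  2103: Thu (+1)  2104: Fri (+1)  2105: Sun (+2)  2106: Mon (+1)
Saturday years: 2059, 2070, 2076, 2081, 2087, 2098 — 6 in total.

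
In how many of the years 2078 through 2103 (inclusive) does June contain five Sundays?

June has 30 days; it has five Sundays when Sunday falls among the first (month-length − 28) days — i.e. when June 1 is one of Sunday/Saturday.
June 1 by year: 2078:Wed 2079:Thu 2080:Sat✓ 2081:Sun✓ 2082:Mon 2083:Tue 2084:Thu 2085:Fri 2086:Sat✓ 2087:Sun✓ 2088:Tue 2089:Wed 2090:Thu 2091:Fri 2092:Sun✓ 2093:Mon 2094:Tue 2095:Wed 2096:Fri 2097:Sat✓ 2098:Sun✓ 2099:Mon 2100:Tue 2101:Wed 2102:Thu 2103:Fri
Years with five Sundays: 2080, 2081, 2086, 2087, 2092, 2097, 2098 → 7.

7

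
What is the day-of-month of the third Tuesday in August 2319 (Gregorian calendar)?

August 1, 2319 is a Friday, so the first Tuesday is the 5th.
The third Tuesday is 5 + 14 = 19.

19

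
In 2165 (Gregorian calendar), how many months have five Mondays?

4

A month of length L has five Mondays iff its first Monday is on day ≤ L−28 (so day 1–3 in a 31-day month, 1–2 in a 30-day month, day 1 in a leap February).
Checking each month of 2165: Jan starts Tue (31d); Feb starts Fri (28d); Mar starts Fri (31d); Apr starts Mon (30d) ✓; May starts Wed (31d); Jun starts Sat (30d); Jul starts Mon (31d) ✓; Aug starts Thu (31d); Sep starts Sun (30d) ✓; Oct starts Tue (31d); Nov starts Fri (30d); Dec starts Sun (31d) ✓.
Five-Monday months: April, July, September, December → 4.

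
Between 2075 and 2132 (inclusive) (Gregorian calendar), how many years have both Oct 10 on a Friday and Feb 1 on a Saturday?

6

Check each year's weekday for Oct 10 and Feb 1:
  2075: Thu/Fri  2076: Sat/Sat  2077: Sun/Mon  2078: Mon/Tue  2079: Tue/Wed  2080: Thu/Thu  2081: Fri/Sat ✓  2082: Sat/Sun  2083: Sun/Mon  2084: Tue/Tue  2085: Wed/Thu  2086: Thu/Fri  2087: Fri/Sat ✓  2088: Sun/Sun  …(30 more)…  2119: Tue/Wed  2120: Thu/Thu  2121: Fri/Sat ✓  2122: Sat/Sun  2123: Sun/Mon  2124: Tue/Tue  2125: Wed/Thu  2126: Thu/Fri  2127: Fri/Sat ✓  2128: Sun/Sun  2129: Mon/Tue  2130: Tue/Wed  2131: Wed/Thu  2132: Fri/Fri
Both conditions hold in: 2081, 2087, 2098, 2110, 2121, 2127 — 6.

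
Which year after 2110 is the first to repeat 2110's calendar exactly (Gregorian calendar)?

2121

Two years share a calendar iff Jan 1 falls on the same weekday and both are leap or both are common. 2110: Jan 1 is Wednesday, common year.
2111: Jan 1 Thursday, common
2112: Jan 1 Friday, leap
2113: Jan 1 Sunday, common
2114: Jan 1 Monday, common
2115: Jan 1 Tuesday, common
2116: Jan 1 Wednesday, leap
2117: Jan 1 Friday, common
2118: Jan 1 Saturday, common
2119: Jan 1 Sunday, common
2120: Jan 1 Monday, leap
2121: Jan 1 Wednesday, common
2121 matches on both conditions.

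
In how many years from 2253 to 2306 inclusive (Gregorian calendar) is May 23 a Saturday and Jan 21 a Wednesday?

Check each year's weekday for May 23 and Jan 21:
  2253: Mon/Fri  2254: Tue/Sat  2255: Wed/Sun  2256: Fri/Mon  2257: Sat/Wed ✓  2258: Sun/Thu  2259: Mon/Fri  2260: Wed/Sat  2261: Thu/Mon  2262: Fri/Tue  2263: Sat/Wed ✓  2264: Mon/Thu  2265: Tue/Sat  2266: Wed/Sun  …(26 more)…  2293: Tue/Sat  2294: Wed/Sun  2295: Thu/Mon  2296: Sat/Tue  2297: Sun/Thu  2298: Mon/Fri  2299: Tue/Sat  2300: Wed/Sun  2301: Thu/Mon  2302: Fri/Tue  2303: Sat/Wed ✓  2304: Mon/Thu  2305: Tue/Sat  2306: Wed/Sun
Both conditions hold in: 2257, 2263, 2274, 2285, 2291, 2303 — 6.

6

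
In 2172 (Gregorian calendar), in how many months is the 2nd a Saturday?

Check the 2nd of each month of 2172: Jan 2: Thu, Feb 2: Sun, Mar 2: Mon, Apr 2: Thu, May 2: Sat, Jun 2: Tue, Jul 2: Thu, Aug 2: Sun, Sep 2: Wed, Oct 2: Fri, Nov 2: Mon, Dec 2: Wed.
Saturday occurs in May — 1 month.

1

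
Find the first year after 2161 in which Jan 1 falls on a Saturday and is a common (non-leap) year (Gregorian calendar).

Jan 1 advances by 2 weekdays after a leap year and by 1 after a common year.
2161: Jan 1 is Thursday.
2162: Friday
2163: Saturday
2163 begins on a Saturday and is a common year.

2163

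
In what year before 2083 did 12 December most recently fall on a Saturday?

2082

From one year to the next, a fixed date's weekday advances by 1, or by 2 when a Feb 29 lies between the two dates.
2083: December 12 is Sunday.
2082: Saturday (−1)
12 December falls on a Saturday in 2082.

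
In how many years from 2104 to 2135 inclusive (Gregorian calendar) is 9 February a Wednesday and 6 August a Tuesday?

Check each year's weekday for 9 February and 6 August:
  2104: Sat/Wed  2105: Mon/Thu  2106: Tue/Fri  2107: Wed/Sat  2108: Thu/Mon  2109: Sat/Tue  2110: Sun/Wed  2111: Mon/Thu  2112: Tue/Sat  2113: Thu/Sun  2114: Fri/Mon  2115: Sat/Tue  2116: Sun/Thu  2117: Tue/Fri  …(4 more)…  2122: Mon/Thu  2123: Tue/Fri  2124: Wed/Sun  2125: Fri/Mon  2126: Sat/Tue  2127: Sun/Wed  2128: Mon/Fri  2129: Wed/Sat  2130: Thu/Sun  2131: Fri/Mon  2132: Sat/Wed  2133: Mon/Thu  2134: Tue/Fri  2135: Wed/Sat
Both conditions hold in: no year — 0.

0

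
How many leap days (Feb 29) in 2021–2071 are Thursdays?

Leap years in 2021–2071: 12 of them.
Feb 29 weekday advances by 5 (mod 7) from one leap year to the next four years later (or differs when a century non-leap intervenes).
Leap-day weekdays: 2024:Thu✓ 2028:Tue 2032:Sun 2036:Fri 2040:Wed 2044:Mon 2048:Sat 2052:Thu✓ 2056:Tue 2060:Sun 2064:Fri 2068:Wed
Thursday: 2024, 2052 → 2.

2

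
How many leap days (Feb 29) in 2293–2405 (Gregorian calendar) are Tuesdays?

Leap years in 2293–2405: 27 of them.
Feb 29 weekday advances by 5 (mod 7) from one leap year to the next four years later (or differs when a century non-leap intervenes).
Leap-day weekdays: 2296:Sat 2304:Mon 2308:Sat 2312:Thu 2316:Tue✓ 2320:Sun 2324:Fri 2328:Wed 2332:Mon 2336:Sat 2340:Thu 2344:Tue✓ 2348:Sun 2352:Fri 2356:Wed 2360:Mon 2364:Sat 2368:Thu 2372:Tue✓ 2376:Sun 2380:Fri 2384:Wed 2388:Mon 2392:Sat 2396:Thu 2400:Tue✓ 2404:Sun
Tuesday: 2316, 2344, 2372, 2400 → 4.

4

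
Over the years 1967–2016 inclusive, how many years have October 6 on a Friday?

Track October 6's weekday year by year (advancing +1, or +2 across a Feb 29):
  1967: Fri ✓  1968: Sun (+2)  1969: Mon (+1)  1970: Tue (+1)  1971: Wed (+1)
  1972: Fri (+2) ✓  1973: Sat (+1)  1974: Sun (+1)  1975: Mon (+1)  1976: Wed (+2)
  1977: Thu (+1)  1978: Fri (+1) ✓  1979: Sat (+1)  1980: Mon (+2)  … (22 more years) …
  2003: Mon (+1)  2004: Wed (+2)  2005: Thu (+1)  2006: Fri (+1) ✓  2007: Sat (+1)
  2008: Mon (+2)  2009: Tue (+1)  2010: Wed (+1)  2011: Thu (+1)  2012: Sat (+2)
  2013: Sun (+1)  2014: Mon (+1)  2015: Tue (+1)  2016: Thu (+2)
Friday years: 1967, 1972, 1978, 1989, 1995, 2000, 2006 — 7 in total.

7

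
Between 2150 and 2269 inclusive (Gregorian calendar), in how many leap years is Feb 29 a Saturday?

Leap years in 2150–2269: 29 of them.
Feb 29 weekday advances by 5 (mod 7) from one leap year to the next four years later (or differs when a century non-leap intervenes).
Leap-day weekdays: 2152:Tue 2156:Sun 2160:Fri 2164:Wed 2168:Mon 2172:Sat✓ 2176:Thu 2180:Tue 2184:Sun 2188:Fri 2192:Wed 2196:Mon 2204:Wed …(3 more)… 2220:Tue 2224:Sun 2228:Fri 2232:Wed 2236:Mon 2240:Sat✓ 2244:Thu 2248:Tue 2252:Sun 2256:Fri 2260:Wed 2264:Mon 2268:Sat✓
Saturday: 2172, 2212, 2240, 2268 → 4.

4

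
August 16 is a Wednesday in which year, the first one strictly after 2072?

2073

From one year to the next, a fixed date's weekday advances by 1, or by 2 when a Feb 29 lies between the two dates.
2072: August 16 is Tuesday.
2073: Wednesday (+1)
August 16 falls on a Wednesday in 2073.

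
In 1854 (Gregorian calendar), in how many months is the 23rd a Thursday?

3

Check the 23rd of each month of 1854: Jan 23: Mon, Feb 23: Thu, Mar 23: Thu, Apr 23: Sun, May 23: Tue, Jun 23: Fri, Jul 23: Sun, Aug 23: Wed, Sep 23: Sat, Oct 23: Mon, Nov 23: Thu, Dec 23: Sat.
Thursday occurs in February, March, November — 3 months.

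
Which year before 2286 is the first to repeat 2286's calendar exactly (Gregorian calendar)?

2275

Two years share a calendar iff Jan 1 falls on the same weekday and both are leap or both are common. 2286: Jan 1 is Friday, common year.
2285: Jan 1 Thursday, common
2284: Jan 1 Tuesday, leap
2283: Jan 1 Monday, common
2282: Jan 1 Sunday, common
2281: Jan 1 Saturday, common
2280: Jan 1 Thursday, leap
2279: Jan 1 Wednesday, common
2278: Jan 1 Tuesday, common
2277: Jan 1 Monday, common
2276: Jan 1 Saturday, leap
2275: Jan 1 Friday, common
2275 matches on both conditions.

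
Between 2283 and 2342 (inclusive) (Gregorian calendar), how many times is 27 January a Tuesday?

Track 27 January's weekday year by year (advancing +1, or +2 across a Feb 29):
  2283: Sat  2284: Sun (+1)  2285: Tue (+2) ✓  2286: Wed (+1)  2287: Thu (+1)
  2288: Fri (+1)  2289: Sun (+2)  2290: Mon (+1)  2291: Tue (+1) ✓  2292: Wed (+1)
  2293: Fri (+2)  2294: Sat (+1)  2295: Sun (+1)  2296: Mon (+1)  … (32 more years) …
  2329: Sun (+2)  2330: Mon (+1)  2331: Tue (+1) ✓  2332: Wed (+1)  2333: Fri (+2)
  2334: Sat (+1)  2335: Sun (+1)  2336: Mon (+1)  2337: Wed (+2)  2338: Thu (+1)
  2339: Fri (+1)  2340: Sat (+1)  2341: Mon (+2)  2342: Tue (+1) ✓
Tuesday years: 2285, 2291, 2303, 2314, 2320, 2325, 2331, 2342 — 8 in total.

8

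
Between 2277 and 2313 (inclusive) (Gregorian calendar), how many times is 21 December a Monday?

5

Track 21 December's weekday year by year (advancing +1, or +2 across a Feb 29):
  2277: Fri  2278: Sat (+1)  2279: Sun (+1)  2280: Tue (+2)  2281: Wed (+1)
  2282: Thu (+1)  2283: Fri (+1)  2284: Sun (+2)  2285: Mon (+1) ✓  2286: Tue (+1)
  2287: Wed (+1)  2288: Fri (+2)  2289: Sat (+1)  2290: Sun (+1)  … (9 more years) …
  2300: Fri (+1)  2301: Sat (+1)  2302: Sun (+1)  2303: Mon (+1) ✓  2304: Wed (+2)
  2305: Thu (+1)  2306: Fri (+1)  2307: Sat (+1)  2308: Mon (+2) ✓  2309: Tue (+1)
  2310: Wed (+1)  2311: Thu (+1)  2312: Sat (+2)  2313: Sun (+1)
Monday years: 2285, 2291, 2296, 2303, 2308 — 5 in total.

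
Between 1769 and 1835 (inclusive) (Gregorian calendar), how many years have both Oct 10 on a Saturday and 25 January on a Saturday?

2

Check each year's weekday for Oct 10 and 25 January:
  1769: Tue/Wed  1770: Wed/Thu  1771: Thu/Fri  1772: Sat/Sat ✓  1773: Sun/Mon  1774: Mon/Tue  1775: Tue/Wed  1776: Thu/Thu  1777: Fri/Sat  1778: Sat/Sun  1779: Sun/Mon  1780: Tue/Tue  1781: Wed/Thu  1782: Thu/Fri  …(39 more)…  1822: Thu/Fri  1823: Fri/Sat  1824: Sun/Sun  1825: Mon/Tue  1826: Tue/Wed  1827: Wed/Thu  1828: Fri/Fri  1829: Sat/Sun  1830: Sun/Mon  1831: Mon/Tue  1832: Wed/Wed  1833: Thu/Fri  1834: Fri/Sat  1835: Sat/Sun
Both conditions hold in: 1772, 1812 — 2.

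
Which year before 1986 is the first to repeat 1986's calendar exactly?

Two years share a calendar iff Jan 1 falls on the same weekday and both are leap or both are common. 1986: Jan 1 is Wednesday, common year.
1985: Jan 1 Tuesday, common
1984: Jan 1 Sunday, leap
1983: Jan 1 Saturday, common
1982: Jan 1 Friday, common
1981: Jan 1 Thursday, common
1980: Jan 1 Tuesday, leap
1979: Jan 1 Monday, common
1978: Jan 1 Sunday, common
1977: Jan 1 Saturday, common
1976: Jan 1 Thursday, leap
1975: Jan 1 Wednesday, common
1975 matches on both conditions.

1975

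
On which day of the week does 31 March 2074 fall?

January 1, 2074 is a Monday.
March 31 is day 90 of the year, i.e. 89 days after Jan 1.
89 mod 7 = 5, so advance 5 weekdays from Monday: Saturday.

Saturday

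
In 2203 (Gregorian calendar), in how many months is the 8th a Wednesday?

Check the 8th of each month of 2203: Jan 8: Sat, Feb 8: Tue, Mar 8: Tue, Apr 8: Fri, May 8: Sun, Jun 8: Wed, Jul 8: Fri, Aug 8: Mon, Sep 8: Thu, Oct 8: Sat, Nov 8: Tue, Dec 8: Thu.
Wednesday occurs in June — 1 month.

1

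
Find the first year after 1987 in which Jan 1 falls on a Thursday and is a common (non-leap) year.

1998

Jan 1 advances by 2 weekdays after a leap year and by 1 after a common year.
1987: Jan 1 is Thursday.
1988: Friday (leap)
1989: Sunday
1990: Monday
1991: Tuesday
1992: Wednesday (leap)
1993: Friday
1994: Saturday
1995: Sunday
1996: Monday (leap)
1997: Wednesday
1998: Thursday
1998 begins on a Thursday and is a common year.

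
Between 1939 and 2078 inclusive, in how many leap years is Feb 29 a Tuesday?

Leap years in 1939–2078: 35 of them.
Feb 29 weekday advances by 5 (mod 7) from one leap year to the next four years later (or differs when a century non-leap intervenes).
Leap-day weekdays: 1940:Thu 1944:Tue✓ 1948:Sun 1952:Fri 1956:Wed 1960:Mon 1964:Sat 1968:Thu 1972:Tue✓ 1976:Sun 1980:Fri 1984:Wed 1988:Mon …(9 more)… 2028:Tue✓ 2032:Sun 2036:Fri 2040:Wed 2044:Mon 2048:Sat 2052:Thu 2056:Tue✓ 2060:Sun 2064:Fri 2068:Wed 2072:Mon 2076:Sat
Tuesday: 1944, 1972, 2000, 2028, 2056 → 5.

5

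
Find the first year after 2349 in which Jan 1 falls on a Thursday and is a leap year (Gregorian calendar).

2376

Jan 1 advances by 2 weekdays after a leap year and by 1 after a common year.
2349: Jan 1 is Saturday.
2350: Sunday
2351: Monday
2352: Tuesday (leap)
2353: Thursday
2354: Friday
2355: Saturday
2356: Sunday (leap)
2357: Tuesday
2358: Wednesday
2359: Thursday
2360: Friday (leap)
2361: Sunday
2362: Monday
2363: Tuesday
2364: Wednesday (leap)
2365: Friday
2366: Saturday
2367: Sunday
2368: Monday (leap)
2369: Wednesday
2370: Thursday
2371: Friday
2372: Saturday (leap)
2373: Monday
2374: Tuesday
2375: Wednesday
2376: Thursday (leap)
2376 begins on a Thursday and is a leap year.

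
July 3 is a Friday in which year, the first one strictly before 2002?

1998

From one year to the next, a fixed date's weekday advances by 1, or by 2 when a Feb 29 lies between the two dates.
2002: July 3 is Wednesday.
2001: Tuesday (−1)
2000: Monday (−1)
1999: Saturday (−2)
1998: Friday (−1)
July 3 falls on a Friday in 1998.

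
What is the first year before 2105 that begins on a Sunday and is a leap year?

Jan 1 advances by 2 weekdays after a leap year and by 1 after a common year.
2105: Jan 1 is Thursday.
2104: Tuesday (leap)
2103: Monday
2102: Sunday
2101: Saturday
2100: Friday
2099: Thursday
2098: Wednesday
2097: Tuesday
2096: Sunday (leap)
2096 begins on a Sunday and is a leap year.

2096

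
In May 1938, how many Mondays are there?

5

May 1938 has 31 days and begins on Sunday.
The first Monday is May 2.
Mondays fall on 2, 9, 16, 23, 30 — that's 5.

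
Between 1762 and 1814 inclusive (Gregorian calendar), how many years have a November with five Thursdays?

November has 30 days; it has five Thursdays when Thursday falls among the first (month-length − 28) days — i.e. when November 1 is one of Thursday/Wednesday.
November 1 by year: 1762:Mon 1763:Tue 1764:Thu✓ 1765:Fri 1766:Sat 1767:Sun 1768:Tue 1769:Wed✓ 1770:Thu✓ 1771:Fri 1772:Sun 1773:Mon 1774:Tue 1775:Wed✓ 1776:Fri …(23 more)… 1800:Sat 1801:Sun 1802:Mon 1803:Tue 1804:Thu✓ 1805:Fri 1806:Sat 1807:Sun 1808:Tue 1809:Wed✓ 1810:Thu✓ 1811:Fri 1812:Sun 1813:Mon 1814:Tue
Years with five Thursdays: 1764, 1769, 1770, 1775, 1780, 1781, 1786, 1787, 1792, 1797, 1798, 1804, 1809, 1810 → 14.

14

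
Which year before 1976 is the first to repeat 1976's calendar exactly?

Two years share a calendar iff Jan 1 falls on the same weekday and both are leap or both are common. 1976: Jan 1 is Thursday, leap year.
1975: Jan 1 Wednesday, common
1974: Jan 1 Tuesday, common
1973: Jan 1 Monday, common
1972: Jan 1 Saturday, leap
1971: Jan 1 Friday, common
1970: Jan 1 Thursday, common
1969: Jan 1 Wednesday, common
1968: Jan 1 Monday, leap
1967: Jan 1 Sunday, common
1966: Jan 1 Saturday, common
1965: Jan 1 Friday, common
1964: Jan 1 Wednesday, leap
1963: Jan 1 Tuesday, common
1962: Jan 1 Monday, common
1961: Jan 1 Sunday, common
1960: Jan 1 Friday, leap
1959: Jan 1 Thursday, common
1958: Jan 1 Wednesday, common
1957: Jan 1 Tuesday, common
1956: Jan 1 Sunday, leap
1955: Jan 1 Saturday, common
1954: Jan 1 Friday, common
1953: Jan 1 Thursday, common
1952: Jan 1 Tuesday, leap
1951: Jan 1 Monday, common
1950: Jan 1 Sunday, common
1949: Jan 1 Saturday, common
1948: Jan 1 Thursday, leap
1948 matches on both conditions.

1948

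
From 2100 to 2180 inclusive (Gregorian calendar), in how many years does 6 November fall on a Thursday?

Track 6 November's weekday year by year (advancing +1, or +2 across a Feb 29):
  2100: Sat  2101: Sun (+1)  2102: Mon (+1)  2103: Tue (+1)  2104: Thu (+2) ✓
  2105: Fri (+1)  2106: Sat (+1)  2107: Sun (+1)  2108: Tue (+2)  2109: Wed (+1)
  2110: Thu (+1) ✓  2111: Fri (+1)  2112: Sun (+2)  2113: Mon (+1)  … (53 more years) …
  2167: Fri (+1)  2168: Sun (+2)  2169: Mon (+1)  2170: Tue (+1)  2171: Wed (+1)
  2172: Fri (+2)  2173: Sat (+1)  2174: Sun (+1)  2175: Mon (+1)  2176: Wed (+2)
  2177: Thu (+1) ✓  2178: Fri (+1)  2179: Sat (+1)  2180: Mon (+2)
Thursday years: 2104, 2110, 2121, 2127, 2132, 2138, 2149, 2155, 2160, 2166, 2177 — 11 in total.

11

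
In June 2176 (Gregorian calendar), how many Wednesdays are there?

4

June 2176 has 30 days and begins on Saturday.
The first Wednesday is June 5.
Wednesdays fall on 5, 12, 19, 26 — that's 4.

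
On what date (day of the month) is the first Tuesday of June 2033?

June 1, 2033 is a Wednesday, so the first Tuesday is the 7th.
The first Tuesday is 7 + 0 = 7.

7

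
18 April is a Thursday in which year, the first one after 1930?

1935

From one year to the next, a fixed date's weekday advances by 1, or by 2 when a Feb 29 lies between the two dates.
1930: April 18 is Friday.
1931: Saturday (+1)
1932: Monday (+2)
1933: Tuesday (+1)
1934: Wednesday (+1)
1935: Thursday (+1)
18 April falls on a Thursday in 1935.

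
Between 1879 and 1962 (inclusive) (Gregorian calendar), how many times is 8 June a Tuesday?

Track 8 June's weekday year by year (advancing +1, or +2 across a Feb 29):
  1879: Sun  1880: Tue (+2) ✓  1881: Wed (+1)  1882: Thu (+1)  1883: Fri (+1)
  1884: Sun (+2)  1885: Mon (+1)  1886: Tue (+1) ✓  1887: Wed (+1)  1888: Fri (+2)
  1889: Sat (+1)  1890: Sun (+1)  1891: Mon (+1)  1892: Wed (+2)  … (56 more years) …
  1949: Wed (+1)  1950: Thu (+1)  1951: Fri (+1)  1952: Sun (+2)  1953: Mon (+1)
  1954: Tue (+1) ✓  1955: Wed (+1)  1956: Fri (+2)  1957: Sat (+1)  1958: Sun (+1)
  1959: Mon (+1)  1960: Wed (+2)  1961: Thu (+1)  1962: Fri (+1)
Tuesday years: 1880, 1886, 1897, 1909, 1915, 1920, 1926, 1937, 1943, 1948, 1954 — 11 in total.

11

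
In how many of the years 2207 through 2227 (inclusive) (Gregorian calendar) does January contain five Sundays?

January has 31 days; it has five Sundays when Sunday falls among the first (month-length − 28) days — i.e. when January 1 is one of Sunday/Saturday/Friday.
January 1 by year: 2207:Thu 2208:Fri✓ 2209:Sun✓ 2210:Mon 2211:Tue 2212:Wed 2213:Fri✓ 2214:Sat✓ 2215:Sun✓ 2216:Mon 2217:Wed 2218:Thu 2219:Fri✓ 2220:Sat✓ 2221:Mon 2222:Tue 2223:Wed 2224:Thu 2225:Sat✓ 2226:Sun✓ 2227:Mon
Years with five Sundays: 2208, 2209, 2213, 2214, 2215, 2219, 2220, 2225, 2226 → 9.

9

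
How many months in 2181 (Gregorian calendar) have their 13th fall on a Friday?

2

Check the 13th of each month of 2181: Jan 13: Sat, Feb 13: Tue, Mar 13: Tue, Apr 13: Fri, May 13: Sun, Jun 13: Wed, Jul 13: Fri, Aug 13: Mon, Sep 13: Thu, Oct 13: Sat, Nov 13: Tue, Dec 13: Thu.
Friday occurs in April, July — 2 months.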